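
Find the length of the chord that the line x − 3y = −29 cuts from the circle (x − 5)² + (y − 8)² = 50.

4√10

Substitute y = (29 + x)/3:
10x² − 80x − 200 = 0  ⟹  x² − 8x − 20 = 0
x = 10 or x = −2, giving (10, 13) and (−2, 9).
Chord length = distance between (10, 13) and (−2, 9) = √160 = 4√10.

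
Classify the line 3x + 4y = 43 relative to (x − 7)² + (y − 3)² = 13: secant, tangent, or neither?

Centre (7, 3), r² = 13. Distance² from centre to line = (−10)²/25 = 4.
Since d² < r², the line cuts the circle twice.

secant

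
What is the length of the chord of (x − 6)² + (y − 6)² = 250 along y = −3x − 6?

Express y = −3x − 6 and substitute into the circle:
10x² + 60x − 70 = 0  ⟹  x² + 6x − 7 = 0
x = 1 or x = −7, giving (1, −9) and (−7, 15).
Chord length = distance between (1, −9) and (−7, 15) = √640 = 8√10.

8√10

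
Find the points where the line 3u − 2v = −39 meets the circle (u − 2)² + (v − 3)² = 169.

Substitute v = (39 + 3u)/2:
13u² + 182u + 429 = 0  ⟹  u² + 14u + 33 = 0
u = −3 or u = −11, giving (−3, 15) and (−11, 3).

(−11, 3) and (−3, 15)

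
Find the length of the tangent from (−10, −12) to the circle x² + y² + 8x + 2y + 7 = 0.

The centre is (−4, −1) and r = √10. The square of the distance from P to the centre is 36 + 121 = 157.
Power of the point: PT² = |PO|² − r² = 147, so PT = 7√3.

7√3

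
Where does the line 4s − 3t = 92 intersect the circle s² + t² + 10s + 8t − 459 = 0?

From the line, t = (−92 + 4s)/3. Substituting:
25s² − 550s + 2125 = 0  ⟹  s² − 22s + 85 = 0
s = 17 or s = 5, giving (17, −8) and (5, −24).

(5, −24) and (17, −8)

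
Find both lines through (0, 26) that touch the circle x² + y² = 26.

5x − y = −26 and 5x + y = 26

A line y − (26) = m(x − (0)) is tangent when its distance from (0, 0) is √26:
(0m − (−26))² = 26(m² + 1)
m² − 25 = 0, so m = 5 or m = −5.
With m = 5: 5x − y = −26. With m = −5: 5x + y = 26.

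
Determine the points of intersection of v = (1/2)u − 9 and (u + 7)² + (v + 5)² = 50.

Express v = (−18 + u)/2 and substitute into the circle:
5u² + 40u + 60 = 0  ⟹  u² + 8u + 12 = 0
u = −2 or u = −6, giving (−2, −10) and (−6, −12).

(−6, −12) and (−2, −10)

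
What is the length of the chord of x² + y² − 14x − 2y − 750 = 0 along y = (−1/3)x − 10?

Substitute y = (−30 − x)/3:
10x² − 60x − 5670 = 0  ⟹  x² − 6x − 567 = 0
x = 27 or x = −21, giving (27, −19) and (−21, −3).
|(27, −19) − (−21, −3)| = √((48)² + (−16)²) = 16√10.

16√10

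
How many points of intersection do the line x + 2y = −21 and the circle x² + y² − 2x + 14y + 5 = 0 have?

Centre (1, −7), r² = 45. Distance² from centre to line = (8)²/5 = 64/5.
Since d² < r², the line cuts the circle twice.

2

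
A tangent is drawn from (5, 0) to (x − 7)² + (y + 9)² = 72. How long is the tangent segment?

The centre is (7, −9) and r = 6√2. The square of the distance from P to the centre is 4 + 81 = 85.
By the tangent–radius right angle, tangent length = √(|PO|² − r²) = √13.

√13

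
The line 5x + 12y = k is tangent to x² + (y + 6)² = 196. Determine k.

k = −254 or k = 110

For a tangent, require d(centre, line) = r = 14.
|5·0 + 12·(−6) − k| / √169 = 14
|k − (−72)| = 14·13, so k = 110 or k = −254.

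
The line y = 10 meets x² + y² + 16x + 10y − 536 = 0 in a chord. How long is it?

40

Centre (−8, −5), r² = 625. Perpendicular distance d from centre to line = |−15| / √1 = 15.
Chord = 2√(r² − d²) = 2·√(400) = 40.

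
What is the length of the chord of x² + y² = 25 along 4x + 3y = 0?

10

Express y = (−4x)/3 and substitute into the circle:
25x² − 225 = 0  ⟹  x² − 9 = 0
x = 3 or x = −3, giving (3, −4) and (−3, 4).
Chord length = distance between (3, −4) and (−3, 4) = √100 = 10.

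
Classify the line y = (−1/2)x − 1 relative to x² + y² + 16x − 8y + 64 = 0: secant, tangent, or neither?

Centre (−8, 4), r² = 16. Distance² from centre to line = (2)²/5 = 4/5.
Since d² < r², the line cuts the circle twice.

secant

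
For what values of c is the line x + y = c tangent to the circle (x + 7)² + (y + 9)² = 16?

For a tangent, require d(centre, line) = r = 4.
|1·(−7) + 1·(−9) − c| / √2 = 4
|c − (−16)| = 4√2.

c = −16 ± 4√2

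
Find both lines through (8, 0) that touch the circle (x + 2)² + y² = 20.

x + 2y = 8 and x − 2y = 8

A line y − (0) = m(x − (8)) is tangent when its distance from (−2, 0) is 2√5:
[m·(−10) − (0)]² = 20(m² + 1)
4m² − 1 = 0, so m = −1/2 or m = 1/2.
Through (8, 0) these give x + 2y = 8 and x − 2y = 8.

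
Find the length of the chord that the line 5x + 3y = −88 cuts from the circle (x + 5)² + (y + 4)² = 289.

5√34

From the line, y = (−88 − 5x)/3. Substituting:
34x² + 850x + 3400 = 0  ⟹  x² + 25x + 100 = 0
x = −5 or x = −20, giving (−5, −21) and (−20, 4).
Chord length = distance between (−5, −21) and (−20, 4) = √850 = 5√34.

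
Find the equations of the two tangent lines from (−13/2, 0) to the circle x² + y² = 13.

A line y − (0) = m(x − (−13/2)) is tangent when its distance from (0, 0) is √13:
[m·(13/2) − (0)]² = 13(m² + 1)
9m² − 4 = 0, so m = 2/3 or m = −2/3.
Through (−13/2, 0) these give 2x − 3y = −13 and 2x + 3y = −13.

2x − 3y = −13 and 2x + 3y = −13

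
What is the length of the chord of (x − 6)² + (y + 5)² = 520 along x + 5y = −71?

8√26

The distance from (6, −5) to the line is 52/√26, and r² = 520.
Chord = 2√(r² − d²) = 2·√(416) = 8√26.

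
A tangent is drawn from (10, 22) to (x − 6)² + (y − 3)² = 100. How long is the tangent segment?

The centre is (6, 3) and r = 10. The square of the distance from P to the centre is 16 + 361 = 377.
Power of the point: PT² = |PO|² − r² = 277, so PT = √277.

√277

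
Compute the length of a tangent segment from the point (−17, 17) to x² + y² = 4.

√574

With centre O = (0, 0), |OP|² = 578 and r² = 4.
Power of the point: PT² = |PO|² − r² = 574, so PT = √574.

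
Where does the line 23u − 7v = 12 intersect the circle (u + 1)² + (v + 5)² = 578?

(−8, −28) and (6, 18)

From the line, v = (−12 + 23u)/7. Substituting:
578u² + 1156u − 27744 = 0  ⟹  u² + 2u − 48 = 0
u = 6 or u = −8, giving (6, 18) and (−8, −28).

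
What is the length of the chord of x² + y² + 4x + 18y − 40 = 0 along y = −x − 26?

From the line, y = −x − 26. Substituting:
2x² + 38x + 168 = 0  ⟹  x² + 19x + 84 = 0
x = −7 or x = −12, giving (−7, −19) and (−12, −14).
Chord length = distance between (−7, −19) and (−12, −14) = √50 = 5√2.

5√2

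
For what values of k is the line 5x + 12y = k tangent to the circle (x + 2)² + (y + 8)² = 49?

The line touches the circle iff its distance from (−2, −8) is 7:
|5·(−2) + 12·(−8) − k| / √169 = 7
|k − (−106)| = 7·13, so k = −15 or k = −197.

k = −197 or k = −15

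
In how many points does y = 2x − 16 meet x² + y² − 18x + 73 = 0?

Centre (9, 0), r² = 8. Distance² from centre to line = (2)²/5 = 4/5.
Since d² < r², the line cuts the circle twice.

2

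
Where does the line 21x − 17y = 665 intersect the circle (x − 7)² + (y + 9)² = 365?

(9, −28) and (26, −7)

From the line, y = (−665 + 21x)/17. Substituting:
730x² − 25550x + 170820 = 0  ⟹  x² − 35x + 234 = 0
x = 26 or x = 9, giving (26, −7) and (9, −28).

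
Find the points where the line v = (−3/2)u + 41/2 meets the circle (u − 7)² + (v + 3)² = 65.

(11, 4) and (15, −2)

Express v = (41 − 3u)/2 and substitute into the circle:
13u² − 338u + 2145 = 0  ⟹  u² − 26u + 165 = 0
u = 15 or u = 11, giving (15, −2) and (11, 4).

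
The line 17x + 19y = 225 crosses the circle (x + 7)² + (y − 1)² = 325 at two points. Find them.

Substitute y = (225 − 17x)/19:
650x² − 1950x − 57200 = 0  ⟹  x² − 3x − 88 = 0
x = 11 or x = −8, giving (11, 2) and (−8, 19).

(−8, 19) and (11, 2)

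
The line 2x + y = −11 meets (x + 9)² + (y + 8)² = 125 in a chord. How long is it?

The distance from (−9, −8) to the line is 15/√5, and r² = 125.
Chord = 2√(r² − d²) = 2·√(80) = 8√5.

8√5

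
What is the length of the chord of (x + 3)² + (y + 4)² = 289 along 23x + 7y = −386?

The distance from (−3, −4) to the line is 289/√578, and r² = 289.
Half the chord is √(r² − d²) = √(289/2), so the full chord is 17√2.

17√2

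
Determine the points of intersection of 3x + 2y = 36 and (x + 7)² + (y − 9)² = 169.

(−2, 21) and (6, 9)

Express y = (36 − 3x)/2 and substitute into the circle:
13x² − 52x − 156 = 0  ⟹  x² − 4x − 12 = 0
x = 6 or x = −2, giving (6, 9) and (−2, 21).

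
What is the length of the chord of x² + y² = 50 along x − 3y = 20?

2√10

The distance from (0, 0) to the line is 20/√10, and r² = 50.
Half the chord is √(r² − d²) = √(10), so the full chord is 2√10.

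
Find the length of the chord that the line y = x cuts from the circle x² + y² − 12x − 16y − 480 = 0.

From the line, y = x. Substituting:
2x² − 28x − 480 = 0  ⟹  x² − 14x − 240 = 0
x = 24 or x = −10, giving (24, 24) and (−10, −10).
|(24, 24) − (−10, −10)| = √((34)² + (34)²) = 34√2.

34√2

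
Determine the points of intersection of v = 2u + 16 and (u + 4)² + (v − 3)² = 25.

Substitute v = 2u + 16:
5u² + 60u + 160 = 0  ⟹  u² + 12u + 32 = 0
u = −4 or u = −8, giving (−4, 8) and (−8, 0).

(−8, 0) and (−4, 8)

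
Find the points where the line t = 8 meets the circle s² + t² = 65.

From the line, t = 8. Substituting:
s² − 1 = 0
s = 1 or s = −1, giving (1, 8) and (−1, 8).

(−1, 8) and (1, 8)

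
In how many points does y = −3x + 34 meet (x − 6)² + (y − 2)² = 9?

Substituting the line into the circle gives 10x² − 204x + 1051 = 0.
Discriminant = (−204)² − 4·10·(1051) = −424 < 0.
No real roots: the line does not meet the circle.

0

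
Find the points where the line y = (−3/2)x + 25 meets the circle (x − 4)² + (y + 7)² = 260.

From the line, y = (50 − 3x)/2. Substituting:
13x² − 416x + 3120 = 0  ⟹  x² − 32x + 240 = 0
x = 20 or x = 12, giving (20, −5) and (12, 7).

(12, 7) and (20, −5)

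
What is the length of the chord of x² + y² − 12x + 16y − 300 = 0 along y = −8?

From the line, y = −8. Substituting:
x² − 12x − 364 = 0
x = 26 or x = −14, giving (26, −8) and (−14, −8).
Chord length = distance between (26, −8) and (−14, −8) = √1600 = 40.

40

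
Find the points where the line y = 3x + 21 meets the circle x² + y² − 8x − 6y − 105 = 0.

(−7, 0) and (−3, 12)

Substitute y = 3x + 21:
10x² + 100x + 210 = 0  ⟹  x² + 10x + 21 = 0
x = −3 or x = −7, giving (−3, 12) and (−7, 0).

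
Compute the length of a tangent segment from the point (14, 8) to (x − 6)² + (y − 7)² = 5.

Centre (6, 7), r² = 5. |PO|² = (8)² + (1)² = 65.
By the tangent–radius right angle, tangent length = √(|PO|² − r²) = √60 = 2√15.

2√15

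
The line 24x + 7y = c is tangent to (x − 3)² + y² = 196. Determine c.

Tangency holds when the distance from the centre (3, 0) to the line equals the radius 14:
|24·3 + 7·0 − c| / √625 = 14
|c − (72)| = 14·25, so c = 422 or c = −278.

c = −278 or c = 422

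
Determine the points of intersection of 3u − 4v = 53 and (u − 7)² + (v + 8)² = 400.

Substitute v = (−53 + 3u)/4:
25u² − 350u − 5175 = 0  ⟹  u² − 14u − 207 = 0
u = 23 or u = −9, giving (23, 4) and (−9, −20).

(−9, −20) and (23, 4)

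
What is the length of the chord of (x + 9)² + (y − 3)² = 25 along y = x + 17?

5√2

Centre (−9, 3), r² = 25. Perpendicular distance d from centre to line = |5| / √2 = 5/√2.
Chord = 2√(r² − d²) = 2·√(25/2) = 5√2.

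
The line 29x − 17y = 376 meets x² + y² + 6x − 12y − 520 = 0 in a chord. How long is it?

√1130

The distance from (−3, 6) to the line is 565/√1130, and r² = 565.
Half the chord is √(r² − d²) = √(565/2), so the full chord is √1130.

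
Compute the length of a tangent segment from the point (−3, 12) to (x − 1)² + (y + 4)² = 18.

Centre (1, −4), r² = 18. |PO|² = (−4)² + (16)² = 272.
By the tangent–radius right angle, tangent length = √(|PO|² − r²) = √254.

√254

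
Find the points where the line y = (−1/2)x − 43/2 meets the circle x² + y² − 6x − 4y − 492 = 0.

Substitute y = (−43 − x)/2:
5x² + 70x + 225 = 0  ⟹  x² + 14x + 45 = 0
x = −5 or x = −9, giving (−5, −19) and (−9, −17).

(−9, −17) and (−5, −19)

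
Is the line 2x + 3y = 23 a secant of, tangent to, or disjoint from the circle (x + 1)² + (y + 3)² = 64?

Centre (−1, −3), r² = 64. Distance² from centre to line = (−34)²/13 = 1156/13.
Since d² > r², the line lies outside the circle.

disjoint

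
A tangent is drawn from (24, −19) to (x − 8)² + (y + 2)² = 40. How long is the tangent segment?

√505

Centre (8, −2), r² = 40. |PO|² = (16)² + (−17)² = 545.
By the tangent–radius right angle, tangent length = √(|PO|² − r²) = √505.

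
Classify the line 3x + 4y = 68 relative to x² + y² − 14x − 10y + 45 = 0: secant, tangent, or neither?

neither

d² = (3·7 + 4·5 − (68))²/25 = 729/25; r² = 29.
Since d² > r², the line lies outside the circle.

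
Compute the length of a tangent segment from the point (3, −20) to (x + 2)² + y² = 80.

√345

The centre is (−2, 0) and r = 4√5. The square of the distance from P to the centre is 25 + 400 = 425.
By the tangent–radius right angle, tangent length = √(|PO|² − r²) = √345.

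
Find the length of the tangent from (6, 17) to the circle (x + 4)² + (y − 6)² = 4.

With centre O = (−4, 6), |OP|² = 221 and r² = 4.
The tangent meets the radius at right angles, so tangent² = |PO|² − r² = 221 − 4 = 217.

√217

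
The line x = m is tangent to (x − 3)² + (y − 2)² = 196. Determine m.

For a tangent, require d(centre, line) = r = 14.
|1·3 + 0·2 − m| / √1 = 14
|m − (3)| = 14, so m = 17 or m = −11.

m = −11 or m = 17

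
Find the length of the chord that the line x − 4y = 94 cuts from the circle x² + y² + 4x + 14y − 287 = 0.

From the line, y = (−94 + x)/4. Substituting:
17x² − 68x − 1020 = 0  ⟹  x² − 4x − 60 = 0
x = 10 or x = −6, giving (10, −21) and (−6, −25).
Chord length = distance between (10, −21) and (−6, −25) = √272 = 4√17.

4√17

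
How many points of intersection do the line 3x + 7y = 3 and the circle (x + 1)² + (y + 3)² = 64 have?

2

Centre (−1, −3), r² = 64. Distance² from centre to line = (−27)²/58 = 729/58.
Since d² < r², the line cuts the circle twice.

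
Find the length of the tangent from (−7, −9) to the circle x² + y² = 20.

√110

With centre O = (0, 0), |OP|² = 130 and r² = 20.
By the tangent–radius right angle, tangent length = √(|PO|² − r²) = √110.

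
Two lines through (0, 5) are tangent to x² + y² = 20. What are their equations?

x + 2y = 10 and x − 2y = −10

Let a tangent through (0, 5) have slope m. Its distance from (0, 0) must equal 2√5:
(0m − (−5))² = 20(m² + 1)
4m² − 1 = 0, so m = −1/2 or m = 1/2.
With m = −1/2: x + 2y = 10. With m = 1/2: x − 2y = −10.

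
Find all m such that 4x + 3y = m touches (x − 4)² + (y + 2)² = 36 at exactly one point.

m = −20 or m = 40

For a tangent, require d(centre, line) = r = 6.
|4·4 + 3·(−2) − m| / √25 = 6
|m − (10)| = 6·5, so m = 40 or m = −20.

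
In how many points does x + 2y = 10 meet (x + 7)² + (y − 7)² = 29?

2

Substituting the line into the circle gives 5x² + 64x + 96 = 0.
Discriminant = (64)² − 4·5·(96) = 2176 > 0.
Two real roots: the line is a secant.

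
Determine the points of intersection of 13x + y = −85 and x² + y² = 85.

Substitute y = −13x − 85:
170x² + 2210x + 7140 = 0  ⟹  x² + 13x + 42 = 0
x = −6 or x = −7, giving (−6, −7) and (−7, 6).

(−7, 6) and (−6, −7)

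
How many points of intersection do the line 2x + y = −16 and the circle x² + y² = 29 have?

Substituting the line into the circle gives 5x² + 64x + 227 = 0.
Discriminant = (64)² − 4·5·(227) = −444 < 0.
No real roots: the line does not meet the circle.

0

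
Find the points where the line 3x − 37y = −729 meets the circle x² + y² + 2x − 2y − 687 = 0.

Express y = (729 + 3x)/37 and substitute into the circle:
1378x² + 6890x − 463008 = 0  ⟹  x² + 5x − 336 = 0
x = 16 or x = −21, giving (16, 21) and (−21, 18).

(−21, 18) and (16, 21)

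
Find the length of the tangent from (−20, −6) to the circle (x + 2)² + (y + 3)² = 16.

The centre is (−2, −3) and r = 4. The square of the distance from P to the centre is 324 + 9 = 333.
The tangent meets the radius at right angles, so tangent² = |PO|² − r² = 333 − 16 = 317.

√317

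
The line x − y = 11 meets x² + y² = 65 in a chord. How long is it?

Centre (0, 0), r² = 65. Perpendicular distance d from centre to line = |−11| / √2 = 11/√2.
Half the chord is √(r² − d²) = √(9/2), so the full chord is 3√2.

3√2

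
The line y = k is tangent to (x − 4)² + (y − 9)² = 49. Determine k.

k = 2 or k = 16

The line touches the circle iff its distance from (4, 9) is 7:
|0·4 + 1·9 − k| / √1 = 7
|k − (9)| = 7, so k = 16 or k = 2.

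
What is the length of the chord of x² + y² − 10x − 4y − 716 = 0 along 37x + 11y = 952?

√1490

Substitute y = (952 − 37x)/11:
1490x² − 70030x + 777780 = 0  ⟹  x² − 47x + 522 = 0
x = 29 or x = 18, giving (29, −11) and (18, 26).
|(29, −11) − (18, 26)| = √((11)² + (−37)²) = √1490.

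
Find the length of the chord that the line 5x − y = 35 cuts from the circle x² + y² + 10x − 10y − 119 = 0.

Centre (−5, 5), r² = 169. Perpendicular distance d from centre to line = |−65| / √26 = 65/√26.
Chord = 2√(r² − d²) = 2·√(13/2) = √26.

√26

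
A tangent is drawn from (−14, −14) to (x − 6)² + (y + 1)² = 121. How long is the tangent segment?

Centre (6, −1), r² = 121. |PO|² = (−20)² + (−13)² = 569.
By the tangent–radius right angle, tangent length = √(|PO|² − r²) = √448 = 8√7.

8√7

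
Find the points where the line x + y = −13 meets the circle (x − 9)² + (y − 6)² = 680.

Substitute y = −x − 13:
2x² + 20x − 238 = 0  ⟹  x² + 10x − 119 = 0
x = 7 or x = −17, giving (7, −20) and (−17, 4).

(−17, 4) and (7, −20)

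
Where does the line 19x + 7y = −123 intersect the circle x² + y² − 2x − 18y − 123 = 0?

Substitute y = (−123 − 19x)/7:
410x² + 6970x + 24600 = 0  ⟹  x² + 17x + 60 = 0
x = −5 or x = −12, giving (−5, −4) and (−12, 15).

(−12, 15) and (−5, −4)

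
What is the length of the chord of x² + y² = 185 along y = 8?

Centre (0, 0), r² = 185. Perpendicular distance d from centre to line = |−8| / √1 = 8.
Half the chord is √(r² − d²) = √(121), so the full chord is 22.

22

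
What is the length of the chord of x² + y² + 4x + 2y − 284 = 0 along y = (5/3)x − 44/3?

Express y = (−44 + 5x)/3 and substitute into the circle:
34x² − 374x − 884 = 0  ⟹  x² − 11x − 26 = 0
x = 13 or x = −2, giving (13, 7) and (−2, −18).
|(13, 7) − (−2, −18)| = √((15)² + (25)²) = 5√34.

5√34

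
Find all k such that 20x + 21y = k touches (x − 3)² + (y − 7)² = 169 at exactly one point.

The line touches the circle iff its distance from (3, 7) is 13:
|20·3 + 21·7 − k| / √841 = 13
|k − (207)| = 13·29, so k = 584 or k = −170.

k = −170 or k = 584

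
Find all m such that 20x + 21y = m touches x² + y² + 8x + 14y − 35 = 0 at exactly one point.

m = −517 or m = 63

The line touches the circle iff its distance from (−4, −7) is 10:
|20·(−4) + 21·(−7) − m| / √841 = 10
|m − (−227)| = 10·29, so m = 63 or m = −517.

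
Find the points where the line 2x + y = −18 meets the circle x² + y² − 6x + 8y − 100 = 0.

(−8, −2) and (−2, −14)

Express y = −2x − 18 and substitute into the circle:
5x² + 50x + 80 = 0  ⟹  x² + 10x + 16 = 0
x = −2 or x = −8, giving (−2, −14) and (−8, −2).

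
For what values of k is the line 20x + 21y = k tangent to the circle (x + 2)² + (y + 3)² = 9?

The line touches the circle iff its distance from (−2, −3) is 3:
|20·(−2) + 21·(−3) − k| / √841 = 3
|k − (−103)| = 3·29, so k = −16 or k = −190.

k = −190 or k = −16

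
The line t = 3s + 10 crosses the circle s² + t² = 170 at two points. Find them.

(−7, −11) and (1, 13)

Substitute t = 3s + 10:
10s² + 60s − 70 = 0  ⟹  s² + 6s − 7 = 0
s = 1 or s = −7, giving (1, 13) and (−7, −11).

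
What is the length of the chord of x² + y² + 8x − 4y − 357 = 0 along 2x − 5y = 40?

Centre (−4, 2), r² = 377. Perpendicular distance d from centre to line = |−58| / √29 = 58/√29.
Half the chord is √(r² − d²) = √(261), so the full chord is 6√29.

6√29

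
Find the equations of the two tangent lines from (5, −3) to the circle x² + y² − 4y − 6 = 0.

3x + y = 12 and x + 3y = −4

Let a tangent through (5, −3) have slope m. Its distance from (0, 2) must equal √10:
[m·(−5) − (5)]² = 10(m² + 1)
3m² + 10m + 3 = 0, so m = −3 or m = −1/3.
Through (5, −3) these give 3x + y = 12 and x + 3y = −4.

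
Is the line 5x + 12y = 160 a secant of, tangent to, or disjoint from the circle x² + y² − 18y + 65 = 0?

d² = (5·0 + 12·9 − (160))²/169 = 16; r² = 16.
Since d² = r², the line is tangent.

tangent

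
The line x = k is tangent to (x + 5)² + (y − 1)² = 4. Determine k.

The line touches the circle iff its distance from (−5, 1) is 2:
|1·(−5) + 0·1 − k| / √1 = 2
|k − (−5)| = 2, so k = −3 or k = −7.

k = −7 or k = −3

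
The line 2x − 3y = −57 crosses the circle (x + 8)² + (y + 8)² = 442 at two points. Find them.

(−27, 1) and (−9, 13)

Express y = (57 + 2x)/3 and substitute into the circle:
13x² + 468x + 3159 = 0  ⟹  x² + 36x + 243 = 0
x = −9 or x = −27, giving (−9, 13) and (−27, 1).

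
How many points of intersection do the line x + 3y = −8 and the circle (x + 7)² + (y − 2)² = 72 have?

2

Substituting the line into the circle gives 10x² + 154x − 11 = 0.
Discriminant = (154)² − 4·10·(−11) = 24156 > 0.
Two real roots: the line is a secant.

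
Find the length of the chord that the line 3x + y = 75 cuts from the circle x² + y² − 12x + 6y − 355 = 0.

The distance from (6, −3) to the line is 60/√10, and r² = 400.
Chord = 2√(r² − d²) = 2·√(40) = 4√10.

4√10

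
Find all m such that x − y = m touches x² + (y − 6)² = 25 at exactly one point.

For a tangent, require d(centre, line) = r = 5.
|1·0 − 1·6 − m| / √2 = 5
|m − (−6)| = 5√2.

m = −6 ± 5√2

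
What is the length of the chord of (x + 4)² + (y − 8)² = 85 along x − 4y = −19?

Express y = (19 + x)/4 and substitute into the circle:
17x² + 102x − 935 = 0  ⟹  x² + 6x − 55 = 0
x = 5 or x = −11, giving (5, 6) and (−11, 2).
Chord length = distance between (5, 6) and (−11, 2) = √272 = 4√17.

4√17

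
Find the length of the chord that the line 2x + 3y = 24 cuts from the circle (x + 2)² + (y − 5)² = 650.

14√13

Substitute y = (24 − 2x)/3:
13x² − 5733 = 0  ⟹  x² − 441 = 0
x = 21 or x = −21, giving (21, −6) and (−21, 22).
Chord length = distance between (21, −6) and (−21, 22) = √2548 = 14√13.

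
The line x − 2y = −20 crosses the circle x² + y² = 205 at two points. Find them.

Express y = (20 + x)/2 and substitute into the circle:
5x² + 40x − 420 = 0  ⟹  x² + 8x − 84 = 0
x = 6 or x = −14, giving (6, 13) and (−14, 3).

(−14, 3) and (6, 13)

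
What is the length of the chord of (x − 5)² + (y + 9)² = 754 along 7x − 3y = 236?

Centre (5, −9), r² = 754. Perpendicular distance d from centre to line = |−174| / √58 = 174/√58.
Chord = 2√(r² − d²) = 2·√(232) = 4√58.

4√58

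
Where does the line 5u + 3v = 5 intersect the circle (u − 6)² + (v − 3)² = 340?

(−8, 15) and (10, −15)

From the line, v = (5 − 5u)/3. Substituting:
34u² − 68u − 2720 = 0  ⟹  u² − 2u − 80 = 0
u = 10 or u = −8, giving (10, −15) and (−8, 15).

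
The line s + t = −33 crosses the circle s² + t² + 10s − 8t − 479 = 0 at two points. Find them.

Express t = −s − 33 and substitute into the circle:
2s² + 84s + 874 = 0  ⟹  s² + 42s + 437 = 0
s = −19 or s = −23, giving (−19, −14) and (−23, −10).

(−23, −10) and (−19, −14)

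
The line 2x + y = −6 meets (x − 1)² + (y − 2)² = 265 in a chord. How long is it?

From the line, y = −2x − 6. Substituting:
5x² + 30x − 200 = 0  ⟹  x² + 6x − 40 = 0
x = 4 or x = −10, giving (4, −14) and (−10, 14).
Chord length = distance between (4, −14) and (−10, 14) = √980 = 14√5.

14√5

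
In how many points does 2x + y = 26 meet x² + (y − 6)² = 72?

0

Substituting the line into the circle gives 5x² − 80x + 328 = 0.
Δ = 6400 − 6560 = −160.
No real roots: the line does not meet the circle.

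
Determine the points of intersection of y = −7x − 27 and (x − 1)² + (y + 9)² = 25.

Express y = −7x − 27 and substitute into the circle:
50x² + 250x + 300 = 0  ⟹  x² + 5x + 6 = 0
x = −2 or x = −3, giving (−2, −13) and (−3, −6).

(−3, −6) and (−2, −13)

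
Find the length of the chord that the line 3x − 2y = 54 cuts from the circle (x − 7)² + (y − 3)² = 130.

2√13

Centre (7, 3), r² = 130. Perpendicular distance d from centre to line = |−39| / √13 = 39/√13.
Chord = 2√(r² − d²) = 2·√(13) = 2√13.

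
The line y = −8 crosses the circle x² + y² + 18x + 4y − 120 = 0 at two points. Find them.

Express y = −8 and substitute into the circle:
x² + 18x − 88 = 0
x = 4 or x = −22, giving (4, −8) and (−22, −8).

(−22, −8) and (4, −8)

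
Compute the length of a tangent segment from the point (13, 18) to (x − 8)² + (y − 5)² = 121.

√73

Centre (8, 5), r² = 121. |PO|² = (5)² + (13)² = 194.
Power of the point: PT² = |PO|² − r² = 73, so PT = √73.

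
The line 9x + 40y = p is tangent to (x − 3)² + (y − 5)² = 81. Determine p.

The line touches the circle iff its distance from (3, 5) is 9:
|9·3 + 40·5 − p| / √1681 = 9
|p − (227)| = 9·41, so p = 596 or p = −142.

p = −142 or p = 596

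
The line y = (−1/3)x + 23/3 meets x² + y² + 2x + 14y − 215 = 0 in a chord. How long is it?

The distance from (−1, −7) to the line is 45/√10, and r² = 265.
Half the chord is √(r² − d²) = √(125/2), so the full chord is 5√10.

5√10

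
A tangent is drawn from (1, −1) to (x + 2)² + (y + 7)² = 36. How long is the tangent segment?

The centre is (−2, −7) and r = 6. The square of the distance from P to the centre is 9 + 36 = 45.
The tangent meets the radius at right angles, so tangent² = |PO|² − r² = 45 − 36 = 9.

3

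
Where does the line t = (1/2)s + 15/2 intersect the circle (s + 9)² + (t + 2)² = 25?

Express t = (15 + s)/2 and substitute into the circle:
5s² + 110s + 585 = 0  ⟹  s² + 22s + 117 = 0
s = −9 or s = −13, giving (−9, 3) and (−13, 1).

(−13, 1) and (−9, 3)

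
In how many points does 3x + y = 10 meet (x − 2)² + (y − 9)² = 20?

2

Centre (2, 9), r² = 20. Distance² from centre to line = (5)²/10 = 5/2.
Since d² < r², the line cuts the circle twice.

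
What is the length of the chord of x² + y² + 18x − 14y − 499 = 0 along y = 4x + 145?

2√17

Centre (−9, 7), r² = 629. Perpendicular distance d from centre to line = |102| / √17 = 102/√17.
Half the chord is √(r² − d²) = √(17), so the full chord is 2√17.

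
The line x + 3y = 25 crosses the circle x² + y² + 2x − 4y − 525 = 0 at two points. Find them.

(−20, 15) and (22, 1)

Substitute y = (25 − x)/3:
10x² − 20x − 4400 = 0  ⟹  x² − 2x − 440 = 0
x = 22 or x = −20, giving (22, 1) and (−20, 15).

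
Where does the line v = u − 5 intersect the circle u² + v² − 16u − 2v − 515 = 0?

Express v = u − 5 and substitute into the circle:
2u² − 28u − 480 = 0  ⟹  u² − 14u − 240 = 0
u = 24 or u = −10, giving (24, 19) and (−10, −15).

(−10, −15) and (24, 19)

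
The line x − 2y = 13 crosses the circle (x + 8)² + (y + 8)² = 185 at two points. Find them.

(−19, −16) and (5, −4)

Substitute y = (−13 + x)/2:
5x² + 70x − 475 = 0  ⟹  x² + 14x − 95 = 0
x = 5 or x = −19, giving (5, −4) and (−19, −16).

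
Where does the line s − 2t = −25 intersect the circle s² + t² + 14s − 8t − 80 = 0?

From the line, t = (25 + s)/2. Substituting:
5s² + 90s − 95 = 0  ⟹  s² + 18s − 19 = 0
s = 1 or s = −19, giving (1, 13) and (−19, 3).

(−19, 3) and (1, 13)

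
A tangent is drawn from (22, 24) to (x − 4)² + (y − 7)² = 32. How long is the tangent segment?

The centre is (4, 7) and r = 4√2. The square of the distance from P to the centre is 324 + 289 = 613.
The tangent meets the radius at right angles, so tangent² = |PO|² − r² = 613 − 32 = 581.

√581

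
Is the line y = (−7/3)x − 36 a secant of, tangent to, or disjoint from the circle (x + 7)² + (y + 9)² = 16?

disjoint

Substituting the line into the circle gives 58x² + 1260x + 6858 = 0.
Discriminant = (1260)² − 4·58·(6858) = −3456 < 0.
No real roots: the line does not meet the circle.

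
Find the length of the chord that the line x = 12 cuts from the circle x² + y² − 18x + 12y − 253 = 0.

Centre (9, −6), r² = 370. Perpendicular distance d from centre to line = |−3| / √1 = 3.
Half the chord is √(r² − d²) = √(361), so the full chord is 38.

38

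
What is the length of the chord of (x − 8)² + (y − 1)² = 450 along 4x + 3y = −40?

30

Centre (8, 1), r² = 450. Perpendicular distance d from centre to line = |75| / √25 = 75/√25.
Half the chord is √(r² − d²) = √(225), so the full chord is 30.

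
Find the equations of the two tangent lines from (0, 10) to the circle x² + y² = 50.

Write the tangent as mx − y + (10 − m·(0)) = 0 and set its distance from the centre to 5√2:
[m·(0) − (−10)]² = 50(m² + 1)
m² − 1 = 0, so m = −1 or m = 1.
Through (0, 10) these give x + y = 10 and x − y = −10.

x + y = 10 and x − y = −10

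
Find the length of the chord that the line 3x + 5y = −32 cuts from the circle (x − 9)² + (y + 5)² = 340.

Centre (9, −5), r² = 340. Perpendicular distance d from centre to line = |34| / √34 = 34/√34.
Chord = 2√(r² − d²) = 2·√(306) = 6√34.

6√34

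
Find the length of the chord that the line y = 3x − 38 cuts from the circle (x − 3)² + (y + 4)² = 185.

7√10

Express y = 3x − 38 and substitute into the circle:
10x² − 210x + 980 = 0  ⟹  x² − 21x + 98 = 0
x = 14 or x = 7, giving (14, 4) and (7, −17).
Chord length = distance between (14, 4) and (7, −17) = √490 = 7√10.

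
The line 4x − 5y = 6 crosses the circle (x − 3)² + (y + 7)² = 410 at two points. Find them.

Express y = (−6 + 4x)/5 and substitute into the circle:
41x² + 82x − 9184 = 0  ⟹  x² + 2x − 224 = 0
x = 14 or x = −16, giving (14, 10) and (−16, −14).

(−16, −14) and (14, 10)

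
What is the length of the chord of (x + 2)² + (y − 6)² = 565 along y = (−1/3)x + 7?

15√10

Express y = (21 − x)/3 and substitute into the circle:
10x² + 30x − 5040 = 0  ⟹  x² + 3x − 504 = 0
x = 21 or x = −24, giving (21, 0) and (−24, 15).
Chord length = distance between (21, 0) and (−24, 15) = √2250 = 15√10.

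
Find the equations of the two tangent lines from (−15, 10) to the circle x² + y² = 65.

7x + 4y = −65 and x + 8y = 65

A line y − (10) = m(x − (−15)) is tangent when its distance from (0, 0) is √65:
[m·(15) − (−10)]² = 65(m² + 1)
32m² + 60m + 7 = 0, so m = −7/4 or m = −1/8.
Through (−15, 10) these give 7x + 4y = −65 and x + 8y = 65.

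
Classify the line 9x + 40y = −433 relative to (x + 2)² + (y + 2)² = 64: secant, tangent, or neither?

neither

Substituting the line into the circle gives 1681x² + 12754x + 28609 = 0.
Discriminant = (12754)² − 4·1681·(28609) = −29702400 < 0.
No real roots: the line does not meet the circle.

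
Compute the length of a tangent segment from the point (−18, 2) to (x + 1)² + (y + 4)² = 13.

2√78

The centre is (−1, −4) and r = √13. The square of the distance from P to the centre is 289 + 36 = 325.
The tangent meets the radius at right angles, so tangent² = |PO|² − r² = 325 − 13 = 312.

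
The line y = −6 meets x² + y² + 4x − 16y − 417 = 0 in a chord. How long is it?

34

Express y = −6 and substitute into the circle:
x² + 4x − 285 = 0
x = 15 or x = −19, giving (15, −6) and (−19, −6).
Chord length = distance between (15, −6) and (−19, −6) = √1156 = 34.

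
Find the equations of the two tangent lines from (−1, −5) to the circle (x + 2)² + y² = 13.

3x − 2y = 7 and 2x + 3y = −17

Let a tangent through (−1, −5) have slope m. Its distance from (−2, 0) must equal √13:
(−1m − (5))² = 13(m² + 1)
6m² − 5m − 6 = 0, so m = 3/2 or m = −2/3.
Through (−1, −5) these give 3x − 2y = 7 and 2x + 3y = −17.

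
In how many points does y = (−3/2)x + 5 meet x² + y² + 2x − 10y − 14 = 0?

2

Substituting the line into the circle gives 13x² + 8x − 156 = 0.
Discriminant = (8)² − 4·13·(−156) = 8176 > 0.
Two real roots: the line is a secant.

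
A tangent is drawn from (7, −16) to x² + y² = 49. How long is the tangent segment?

The centre is (0, 0) and r = 7. The square of the distance from P to the centre is 49 + 256 = 305.
By the tangent–radius right angle, tangent length = √(|PO|² − r²) = √256 = 16.

16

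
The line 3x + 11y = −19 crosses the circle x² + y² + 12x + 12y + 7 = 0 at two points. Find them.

(−10, 1) and (1, −2)

Express y = (−19 − 3x)/11 and substitute into the circle:
130x² + 1170x − 1300 = 0  ⟹  x² + 9x − 10 = 0
x = 1 or x = −10, giving (1, −2) and (−10, 1).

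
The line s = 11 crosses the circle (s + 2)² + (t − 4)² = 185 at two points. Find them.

(11, 0) and (11, 8)

The line gives s = 11. Substituting into the circle:
t² − 8t = 0
t = 8 or t = 0, giving (11, 8) and (11, 0).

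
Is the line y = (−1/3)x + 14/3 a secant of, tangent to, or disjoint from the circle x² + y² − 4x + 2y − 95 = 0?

Centre (2, −1), r² = 100. Distance² from centre to line = (−15)²/10 = 45/2.
Since d² < r², the line cuts the circle twice.

secant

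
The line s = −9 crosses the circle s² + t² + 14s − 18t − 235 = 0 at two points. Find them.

The line gives s = −9. Substituting into the circle:
t² − 18t − 280 = 0
t = 28 or t = −10, giving (−9, 28) and (−9, −10).

(−9, −10) and (−9, 28)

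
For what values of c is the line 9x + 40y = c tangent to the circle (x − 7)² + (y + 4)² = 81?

c = −466 or c = 272

The line touches the circle iff its distance from (7, −4) is 9:
|9·7 + 40·(−4) − c| / √1681 = 9
|c − (−97)| = 9·41, so c = 272 or c = −466.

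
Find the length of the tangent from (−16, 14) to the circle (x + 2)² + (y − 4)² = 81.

√215

The centre is (−2, 4) and r = 9. The square of the distance from P to the centre is 196 + 100 = 296.
Power of the point: PT² = |PO|² − r² = 215, so PT = √215.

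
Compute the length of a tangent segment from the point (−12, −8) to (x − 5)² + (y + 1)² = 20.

Centre (5, −1), r² = 20. |PO|² = (−17)² + (−7)² = 338.
Power of the point: PT² = |PO|² − r² = 318, so PT = √318.

√318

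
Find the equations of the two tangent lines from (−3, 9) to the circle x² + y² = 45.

2x − y = −15 and x + 2y = 15

Write the tangent as mx − y + (9 − m·(−3)) = 0 and set its distance from the centre to 3√5:
[m·(3) − (−9)]² = 45(m² + 1)
2m² − 3m − 2 = 0, so m = 2 or m = −1/2.
Through (−3, 9) these give 2x − y = −15 and x + 2y = 15.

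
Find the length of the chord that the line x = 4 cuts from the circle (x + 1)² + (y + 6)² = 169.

The line gives x = 4. Substituting into the circle:
y² + 12y − 108 = 0
y = 6 or y = −18, giving (4, 6) and (4, −18).
|(4, 6) − (4, −18)| = √((0)² + (24)²) = 24.

24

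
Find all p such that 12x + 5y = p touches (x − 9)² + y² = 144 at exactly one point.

p = −48 or p = 264

The line touches the circle iff its distance from (9, 0) is 12:
|12·9 + 5·0 − p| / √169 = 12
|p − (108)| = 12·13, so p = 264 or p = −48.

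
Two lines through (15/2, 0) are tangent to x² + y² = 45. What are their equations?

Let a tangent through (15/2, 0) have slope m. Its distance from (0, 0) must equal 3√5:
(−15/2m − (0))² = 45(m² + 1)
m² − 4 = 0, so m = −2 or m = 2.
With m = −2: 2x + y = 15. With m = 2: 2x − y = 15.

2x + y = 15 and 2x − y = 15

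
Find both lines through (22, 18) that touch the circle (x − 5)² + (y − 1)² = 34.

Let a tangent through (22, 18) have slope m. Its distance from (5, 1) must equal √34:
(−17m − (−17))² = 34(m² + 1)
15m² − 34m + 15 = 0, so m = 3/5 or m = 5/3.
Through (22, 18) these give 3x − 5y = −24 and 5x − 3y = 56.

3x − 5y = −24 and 5x − 3y = 56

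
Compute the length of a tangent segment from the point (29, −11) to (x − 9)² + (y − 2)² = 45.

2√131

Centre (9, 2), r² = 45. |PO|² = (20)² + (−13)² = 569.
By the tangent–radius right angle, tangent length = √(|PO|² − r²) = √524 = 2√131.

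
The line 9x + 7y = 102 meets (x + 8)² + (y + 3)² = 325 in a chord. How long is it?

Express y = (102 − 9x)/7 and substitute into the circle:
130x² − 1430x + 2340 = 0  ⟹  x² − 11x + 18 = 0
x = 9 or x = 2, giving (9, 3) and (2, 12).
Chord length = distance between (9, 3) and (2, 12) = √130 = √130.

√130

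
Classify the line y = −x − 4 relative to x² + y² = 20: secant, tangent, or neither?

Substituting the line into the circle gives 2x² + 8x − 4 = 0.
Δ = 64 − (−32) = 96.
Two real roots: the line is a secant.

secant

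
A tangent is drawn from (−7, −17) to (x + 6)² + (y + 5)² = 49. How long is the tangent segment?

4√6

The centre is (−6, −5) and r = 7. The square of the distance from P to the centre is 1 + 144 = 145.
By the tangent–radius right angle, tangent length = √(|PO|² − r²) = √96 = 4√6.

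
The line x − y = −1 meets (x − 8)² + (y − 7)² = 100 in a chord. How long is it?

14√2

From the line, y = x + 1. Substituting:
2x² − 28x = 0  ⟹  x² − 14x = 0
x = 14 or x = 0, giving (14, 15) and (0, 1).
|(14, 15) − (0, 1)| = √((14)² + (14)²) = 14√2.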